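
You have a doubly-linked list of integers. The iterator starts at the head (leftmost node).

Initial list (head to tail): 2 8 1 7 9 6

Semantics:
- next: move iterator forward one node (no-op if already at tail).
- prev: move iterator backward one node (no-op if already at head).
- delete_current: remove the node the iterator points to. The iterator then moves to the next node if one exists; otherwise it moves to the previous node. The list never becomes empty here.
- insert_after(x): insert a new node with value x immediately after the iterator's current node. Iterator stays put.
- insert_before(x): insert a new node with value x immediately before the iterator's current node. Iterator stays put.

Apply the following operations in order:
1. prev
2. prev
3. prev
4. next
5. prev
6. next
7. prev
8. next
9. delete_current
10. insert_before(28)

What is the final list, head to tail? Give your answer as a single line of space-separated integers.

After 1 (prev): list=[2, 8, 1, 7, 9, 6] cursor@2
After 2 (prev): list=[2, 8, 1, 7, 9, 6] cursor@2
After 3 (prev): list=[2, 8, 1, 7, 9, 6] cursor@2
After 4 (next): list=[2, 8, 1, 7, 9, 6] cursor@8
After 5 (prev): list=[2, 8, 1, 7, 9, 6] cursor@2
After 6 (next): list=[2, 8, 1, 7, 9, 6] cursor@8
After 7 (prev): list=[2, 8, 1, 7, 9, 6] cursor@2
After 8 (next): list=[2, 8, 1, 7, 9, 6] cursor@8
After 9 (delete_current): list=[2, 1, 7, 9, 6] cursor@1
After 10 (insert_before(28)): list=[2, 28, 1, 7, 9, 6] cursor@1

Answer: 2 28 1 7 9 6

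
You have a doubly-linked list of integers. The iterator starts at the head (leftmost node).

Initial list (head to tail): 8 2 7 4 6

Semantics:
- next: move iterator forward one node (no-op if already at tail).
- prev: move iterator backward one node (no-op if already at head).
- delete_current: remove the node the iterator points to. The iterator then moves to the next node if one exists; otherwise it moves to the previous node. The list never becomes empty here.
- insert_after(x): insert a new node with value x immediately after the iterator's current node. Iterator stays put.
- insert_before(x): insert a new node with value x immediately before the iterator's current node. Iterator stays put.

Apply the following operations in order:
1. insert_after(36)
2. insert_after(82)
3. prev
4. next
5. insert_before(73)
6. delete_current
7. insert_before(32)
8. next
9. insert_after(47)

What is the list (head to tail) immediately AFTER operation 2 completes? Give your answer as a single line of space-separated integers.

Answer: 8 82 36 2 7 4 6

Derivation:
After 1 (insert_after(36)): list=[8, 36, 2, 7, 4, 6] cursor@8
After 2 (insert_after(82)): list=[8, 82, 36, 2, 7, 4, 6] cursor@8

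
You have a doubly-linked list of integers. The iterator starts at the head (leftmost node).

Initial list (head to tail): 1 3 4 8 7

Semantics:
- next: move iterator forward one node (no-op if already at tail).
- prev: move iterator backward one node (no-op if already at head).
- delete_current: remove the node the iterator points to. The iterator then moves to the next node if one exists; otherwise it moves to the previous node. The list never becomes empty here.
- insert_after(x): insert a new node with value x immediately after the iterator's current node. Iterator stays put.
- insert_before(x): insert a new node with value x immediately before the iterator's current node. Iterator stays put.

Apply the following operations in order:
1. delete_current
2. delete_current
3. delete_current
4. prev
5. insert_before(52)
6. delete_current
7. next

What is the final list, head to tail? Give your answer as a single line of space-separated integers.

Answer: 52 7

Derivation:
After 1 (delete_current): list=[3, 4, 8, 7] cursor@3
After 2 (delete_current): list=[4, 8, 7] cursor@4
After 3 (delete_current): list=[8, 7] cursor@8
After 4 (prev): list=[8, 7] cursor@8
After 5 (insert_before(52)): list=[52, 8, 7] cursor@8
After 6 (delete_current): list=[52, 7] cursor@7
After 7 (next): list=[52, 7] cursor@7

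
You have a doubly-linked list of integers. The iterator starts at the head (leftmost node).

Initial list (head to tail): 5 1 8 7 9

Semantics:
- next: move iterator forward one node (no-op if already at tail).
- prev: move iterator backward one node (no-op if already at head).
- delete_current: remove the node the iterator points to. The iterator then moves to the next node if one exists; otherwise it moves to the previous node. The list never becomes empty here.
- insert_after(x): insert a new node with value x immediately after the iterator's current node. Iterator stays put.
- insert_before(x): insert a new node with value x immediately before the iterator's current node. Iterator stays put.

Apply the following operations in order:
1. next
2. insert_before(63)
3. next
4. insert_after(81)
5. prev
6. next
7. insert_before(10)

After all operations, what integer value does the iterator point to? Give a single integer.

Answer: 8

Derivation:
After 1 (next): list=[5, 1, 8, 7, 9] cursor@1
After 2 (insert_before(63)): list=[5, 63, 1, 8, 7, 9] cursor@1
After 3 (next): list=[5, 63, 1, 8, 7, 9] cursor@8
After 4 (insert_after(81)): list=[5, 63, 1, 8, 81, 7, 9] cursor@8
After 5 (prev): list=[5, 63, 1, 8, 81, 7, 9] cursor@1
After 6 (next): list=[5, 63, 1, 8, 81, 7, 9] cursor@8
After 7 (insert_before(10)): list=[5, 63, 1, 10, 8, 81, 7, 9] cursor@8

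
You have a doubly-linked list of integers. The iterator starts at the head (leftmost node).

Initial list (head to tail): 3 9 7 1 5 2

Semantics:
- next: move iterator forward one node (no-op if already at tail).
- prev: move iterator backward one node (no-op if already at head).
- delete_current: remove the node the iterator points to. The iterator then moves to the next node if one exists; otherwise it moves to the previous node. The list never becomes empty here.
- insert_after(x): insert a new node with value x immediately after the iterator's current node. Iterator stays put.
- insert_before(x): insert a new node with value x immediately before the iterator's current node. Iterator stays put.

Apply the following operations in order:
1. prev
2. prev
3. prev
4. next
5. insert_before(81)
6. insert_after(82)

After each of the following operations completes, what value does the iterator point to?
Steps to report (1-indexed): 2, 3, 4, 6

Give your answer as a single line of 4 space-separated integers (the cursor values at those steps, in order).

After 1 (prev): list=[3, 9, 7, 1, 5, 2] cursor@3
After 2 (prev): list=[3, 9, 7, 1, 5, 2] cursor@3
After 3 (prev): list=[3, 9, 7, 1, 5, 2] cursor@3
After 4 (next): list=[3, 9, 7, 1, 5, 2] cursor@9
After 5 (insert_before(81)): list=[3, 81, 9, 7, 1, 5, 2] cursor@9
After 6 (insert_after(82)): list=[3, 81, 9, 82, 7, 1, 5, 2] cursor@9

Answer: 3 3 9 9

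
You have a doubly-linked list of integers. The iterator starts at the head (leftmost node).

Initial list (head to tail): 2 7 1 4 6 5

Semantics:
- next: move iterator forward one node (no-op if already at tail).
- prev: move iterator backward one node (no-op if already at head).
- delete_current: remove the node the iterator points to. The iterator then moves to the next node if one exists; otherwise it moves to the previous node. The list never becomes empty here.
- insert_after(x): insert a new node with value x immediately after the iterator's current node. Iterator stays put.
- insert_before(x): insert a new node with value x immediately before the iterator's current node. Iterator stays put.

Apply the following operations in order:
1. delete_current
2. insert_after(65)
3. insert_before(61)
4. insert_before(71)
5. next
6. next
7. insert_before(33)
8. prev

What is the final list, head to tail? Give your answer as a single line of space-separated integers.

After 1 (delete_current): list=[7, 1, 4, 6, 5] cursor@7
After 2 (insert_after(65)): list=[7, 65, 1, 4, 6, 5] cursor@7
After 3 (insert_before(61)): list=[61, 7, 65, 1, 4, 6, 5] cursor@7
After 4 (insert_before(71)): list=[61, 71, 7, 65, 1, 4, 6, 5] cursor@7
After 5 (next): list=[61, 71, 7, 65, 1, 4, 6, 5] cursor@65
After 6 (next): list=[61, 71, 7, 65, 1, 4, 6, 5] cursor@1
After 7 (insert_before(33)): list=[61, 71, 7, 65, 33, 1, 4, 6, 5] cursor@1
After 8 (prev): list=[61, 71, 7, 65, 33, 1, 4, 6, 5] cursor@33

Answer: 61 71 7 65 33 1 4 6 5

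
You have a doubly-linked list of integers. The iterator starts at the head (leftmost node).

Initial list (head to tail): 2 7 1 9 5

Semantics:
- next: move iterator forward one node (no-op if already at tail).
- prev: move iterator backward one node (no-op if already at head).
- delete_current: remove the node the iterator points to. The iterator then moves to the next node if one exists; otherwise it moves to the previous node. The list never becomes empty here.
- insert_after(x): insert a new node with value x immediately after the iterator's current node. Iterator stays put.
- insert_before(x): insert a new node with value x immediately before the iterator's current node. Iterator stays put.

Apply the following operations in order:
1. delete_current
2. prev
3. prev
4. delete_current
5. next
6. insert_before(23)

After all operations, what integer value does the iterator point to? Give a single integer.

After 1 (delete_current): list=[7, 1, 9, 5] cursor@7
After 2 (prev): list=[7, 1, 9, 5] cursor@7
After 3 (prev): list=[7, 1, 9, 5] cursor@7
After 4 (delete_current): list=[1, 9, 5] cursor@1
After 5 (next): list=[1, 9, 5] cursor@9
After 6 (insert_before(23)): list=[1, 23, 9, 5] cursor@9

Answer: 9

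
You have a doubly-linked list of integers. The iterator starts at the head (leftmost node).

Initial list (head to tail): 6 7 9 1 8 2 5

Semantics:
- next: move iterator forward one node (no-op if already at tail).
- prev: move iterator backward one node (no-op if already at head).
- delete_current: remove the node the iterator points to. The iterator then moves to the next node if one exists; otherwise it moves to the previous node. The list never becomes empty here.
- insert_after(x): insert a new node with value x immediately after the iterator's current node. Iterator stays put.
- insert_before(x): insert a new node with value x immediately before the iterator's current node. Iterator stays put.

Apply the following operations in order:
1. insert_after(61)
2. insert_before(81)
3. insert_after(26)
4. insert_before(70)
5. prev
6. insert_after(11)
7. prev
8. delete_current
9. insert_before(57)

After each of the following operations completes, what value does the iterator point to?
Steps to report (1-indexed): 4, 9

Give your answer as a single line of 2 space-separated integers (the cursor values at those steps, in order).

Answer: 6 70

Derivation:
After 1 (insert_after(61)): list=[6, 61, 7, 9, 1, 8, 2, 5] cursor@6
After 2 (insert_before(81)): list=[81, 6, 61, 7, 9, 1, 8, 2, 5] cursor@6
After 3 (insert_after(26)): list=[81, 6, 26, 61, 7, 9, 1, 8, 2, 5] cursor@6
After 4 (insert_before(70)): list=[81, 70, 6, 26, 61, 7, 9, 1, 8, 2, 5] cursor@6
After 5 (prev): list=[81, 70, 6, 26, 61, 7, 9, 1, 8, 2, 5] cursor@70
After 6 (insert_after(11)): list=[81, 70, 11, 6, 26, 61, 7, 9, 1, 8, 2, 5] cursor@70
After 7 (prev): list=[81, 70, 11, 6, 26, 61, 7, 9, 1, 8, 2, 5] cursor@81
After 8 (delete_current): list=[70, 11, 6, 26, 61, 7, 9, 1, 8, 2, 5] cursor@70
After 9 (insert_before(57)): list=[57, 70, 11, 6, 26, 61, 7, 9, 1, 8, 2, 5] cursor@70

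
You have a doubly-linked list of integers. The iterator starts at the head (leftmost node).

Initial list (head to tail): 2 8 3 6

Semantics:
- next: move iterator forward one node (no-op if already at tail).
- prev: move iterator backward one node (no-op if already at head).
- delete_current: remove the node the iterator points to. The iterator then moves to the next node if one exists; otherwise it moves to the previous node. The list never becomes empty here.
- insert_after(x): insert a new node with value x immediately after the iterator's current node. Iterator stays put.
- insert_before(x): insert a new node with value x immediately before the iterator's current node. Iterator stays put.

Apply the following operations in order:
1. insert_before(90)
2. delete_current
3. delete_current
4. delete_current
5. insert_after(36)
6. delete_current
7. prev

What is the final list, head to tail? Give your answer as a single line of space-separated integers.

Answer: 90 36

Derivation:
After 1 (insert_before(90)): list=[90, 2, 8, 3, 6] cursor@2
After 2 (delete_current): list=[90, 8, 3, 6] cursor@8
After 3 (delete_current): list=[90, 3, 6] cursor@3
After 4 (delete_current): list=[90, 6] cursor@6
After 5 (insert_after(36)): list=[90, 6, 36] cursor@6
After 6 (delete_current): list=[90, 36] cursor@36
After 7 (prev): list=[90, 36] cursor@90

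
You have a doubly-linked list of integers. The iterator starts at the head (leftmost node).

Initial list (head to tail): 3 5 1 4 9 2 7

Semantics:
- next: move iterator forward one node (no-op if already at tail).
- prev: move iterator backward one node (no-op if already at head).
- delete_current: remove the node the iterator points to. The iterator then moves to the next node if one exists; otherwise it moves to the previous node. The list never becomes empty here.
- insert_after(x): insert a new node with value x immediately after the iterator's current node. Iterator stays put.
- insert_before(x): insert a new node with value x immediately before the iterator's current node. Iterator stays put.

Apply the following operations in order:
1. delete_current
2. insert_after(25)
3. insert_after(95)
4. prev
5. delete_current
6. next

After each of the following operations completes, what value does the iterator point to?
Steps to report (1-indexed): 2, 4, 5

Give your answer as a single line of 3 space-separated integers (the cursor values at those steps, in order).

After 1 (delete_current): list=[5, 1, 4, 9, 2, 7] cursor@5
After 2 (insert_after(25)): list=[5, 25, 1, 4, 9, 2, 7] cursor@5
After 3 (insert_after(95)): list=[5, 95, 25, 1, 4, 9, 2, 7] cursor@5
After 4 (prev): list=[5, 95, 25, 1, 4, 9, 2, 7] cursor@5
After 5 (delete_current): list=[95, 25, 1, 4, 9, 2, 7] cursor@95
After 6 (next): list=[95, 25, 1, 4, 9, 2, 7] cursor@25

Answer: 5 5 95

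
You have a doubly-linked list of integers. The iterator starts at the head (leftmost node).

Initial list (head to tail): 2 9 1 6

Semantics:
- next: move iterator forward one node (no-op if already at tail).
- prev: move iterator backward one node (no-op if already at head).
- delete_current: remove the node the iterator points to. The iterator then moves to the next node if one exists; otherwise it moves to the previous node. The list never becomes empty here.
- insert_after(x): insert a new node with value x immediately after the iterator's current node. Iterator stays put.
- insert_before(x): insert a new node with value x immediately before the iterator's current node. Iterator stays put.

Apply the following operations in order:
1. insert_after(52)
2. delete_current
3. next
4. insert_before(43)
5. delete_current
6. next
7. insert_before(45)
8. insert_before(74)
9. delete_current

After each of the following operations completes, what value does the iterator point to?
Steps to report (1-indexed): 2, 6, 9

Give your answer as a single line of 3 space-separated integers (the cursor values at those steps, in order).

Answer: 52 6 74

Derivation:
After 1 (insert_after(52)): list=[2, 52, 9, 1, 6] cursor@2
After 2 (delete_current): list=[52, 9, 1, 6] cursor@52
After 3 (next): list=[52, 9, 1, 6] cursor@9
After 4 (insert_before(43)): list=[52, 43, 9, 1, 6] cursor@9
After 5 (delete_current): list=[52, 43, 1, 6] cursor@1
After 6 (next): list=[52, 43, 1, 6] cursor@6
After 7 (insert_before(45)): list=[52, 43, 1, 45, 6] cursor@6
After 8 (insert_before(74)): list=[52, 43, 1, 45, 74, 6] cursor@6
After 9 (delete_current): list=[52, 43, 1, 45, 74] cursor@74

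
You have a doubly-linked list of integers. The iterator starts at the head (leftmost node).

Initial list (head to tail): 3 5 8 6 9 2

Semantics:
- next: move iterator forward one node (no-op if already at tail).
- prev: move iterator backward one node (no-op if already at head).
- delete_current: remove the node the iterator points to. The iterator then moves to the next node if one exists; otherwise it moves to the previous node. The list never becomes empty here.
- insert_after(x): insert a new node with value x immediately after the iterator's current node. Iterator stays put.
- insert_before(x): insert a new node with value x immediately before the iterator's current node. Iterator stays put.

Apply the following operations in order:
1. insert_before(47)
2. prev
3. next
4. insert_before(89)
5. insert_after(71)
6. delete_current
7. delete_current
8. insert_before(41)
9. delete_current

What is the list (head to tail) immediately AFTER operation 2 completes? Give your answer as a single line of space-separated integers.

After 1 (insert_before(47)): list=[47, 3, 5, 8, 6, 9, 2] cursor@3
After 2 (prev): list=[47, 3, 5, 8, 6, 9, 2] cursor@47

Answer: 47 3 5 8 6 9 2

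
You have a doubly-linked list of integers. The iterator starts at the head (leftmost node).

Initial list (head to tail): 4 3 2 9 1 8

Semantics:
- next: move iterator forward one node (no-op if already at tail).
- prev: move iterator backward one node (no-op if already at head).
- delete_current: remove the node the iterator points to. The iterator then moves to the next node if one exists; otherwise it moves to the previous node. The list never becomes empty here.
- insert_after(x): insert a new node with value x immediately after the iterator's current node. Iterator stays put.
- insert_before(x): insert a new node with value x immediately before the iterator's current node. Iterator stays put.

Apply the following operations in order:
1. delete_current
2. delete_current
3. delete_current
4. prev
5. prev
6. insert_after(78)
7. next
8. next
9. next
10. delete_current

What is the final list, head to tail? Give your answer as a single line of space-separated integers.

After 1 (delete_current): list=[3, 2, 9, 1, 8] cursor@3
After 2 (delete_current): list=[2, 9, 1, 8] cursor@2
After 3 (delete_current): list=[9, 1, 8] cursor@9
After 4 (prev): list=[9, 1, 8] cursor@9
After 5 (prev): list=[9, 1, 8] cursor@9
After 6 (insert_after(78)): list=[9, 78, 1, 8] cursor@9
After 7 (next): list=[9, 78, 1, 8] cursor@78
After 8 (next): list=[9, 78, 1, 8] cursor@1
After 9 (next): list=[9, 78, 1, 8] cursor@8
After 10 (delete_current): list=[9, 78, 1] cursor@1

Answer: 9 78 1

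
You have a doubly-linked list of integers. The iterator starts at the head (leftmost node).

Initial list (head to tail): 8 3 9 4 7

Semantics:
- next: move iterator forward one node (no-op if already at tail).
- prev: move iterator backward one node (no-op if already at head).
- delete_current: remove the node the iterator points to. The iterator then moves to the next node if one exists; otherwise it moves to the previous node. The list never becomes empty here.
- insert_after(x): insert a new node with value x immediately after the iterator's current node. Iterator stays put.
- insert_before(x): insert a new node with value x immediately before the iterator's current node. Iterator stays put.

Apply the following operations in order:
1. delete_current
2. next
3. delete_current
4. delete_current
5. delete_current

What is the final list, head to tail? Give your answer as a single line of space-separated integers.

After 1 (delete_current): list=[3, 9, 4, 7] cursor@3
After 2 (next): list=[3, 9, 4, 7] cursor@9
After 3 (delete_current): list=[3, 4, 7] cursor@4
After 4 (delete_current): list=[3, 7] cursor@7
After 5 (delete_current): list=[3] cursor@3

Answer: 3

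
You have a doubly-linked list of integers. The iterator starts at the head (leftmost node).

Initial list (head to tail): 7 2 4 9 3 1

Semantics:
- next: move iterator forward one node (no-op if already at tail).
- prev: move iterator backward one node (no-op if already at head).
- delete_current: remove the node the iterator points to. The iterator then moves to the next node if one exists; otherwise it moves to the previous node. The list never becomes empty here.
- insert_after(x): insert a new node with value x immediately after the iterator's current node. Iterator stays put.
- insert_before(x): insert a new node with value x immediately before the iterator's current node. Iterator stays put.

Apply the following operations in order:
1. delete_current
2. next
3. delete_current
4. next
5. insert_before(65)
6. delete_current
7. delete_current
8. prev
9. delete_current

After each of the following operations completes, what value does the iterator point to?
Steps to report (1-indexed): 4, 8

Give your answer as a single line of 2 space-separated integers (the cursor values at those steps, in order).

After 1 (delete_current): list=[2, 4, 9, 3, 1] cursor@2
After 2 (next): list=[2, 4, 9, 3, 1] cursor@4
After 3 (delete_current): list=[2, 9, 3, 1] cursor@9
After 4 (next): list=[2, 9, 3, 1] cursor@3
After 5 (insert_before(65)): list=[2, 9, 65, 3, 1] cursor@3
After 6 (delete_current): list=[2, 9, 65, 1] cursor@1
After 7 (delete_current): list=[2, 9, 65] cursor@65
After 8 (prev): list=[2, 9, 65] cursor@9
After 9 (delete_current): list=[2, 65] cursor@65

Answer: 3 9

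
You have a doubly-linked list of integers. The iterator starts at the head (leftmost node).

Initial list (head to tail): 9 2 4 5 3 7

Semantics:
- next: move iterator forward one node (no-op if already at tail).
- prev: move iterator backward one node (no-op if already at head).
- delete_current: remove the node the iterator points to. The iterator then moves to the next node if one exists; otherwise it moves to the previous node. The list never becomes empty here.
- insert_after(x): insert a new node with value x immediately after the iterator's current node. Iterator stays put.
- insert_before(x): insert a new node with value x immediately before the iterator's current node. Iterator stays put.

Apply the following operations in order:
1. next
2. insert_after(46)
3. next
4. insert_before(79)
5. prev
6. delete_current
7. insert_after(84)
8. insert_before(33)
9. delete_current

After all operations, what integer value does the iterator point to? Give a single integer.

Answer: 84

Derivation:
After 1 (next): list=[9, 2, 4, 5, 3, 7] cursor@2
After 2 (insert_after(46)): list=[9, 2, 46, 4, 5, 3, 7] cursor@2
After 3 (next): list=[9, 2, 46, 4, 5, 3, 7] cursor@46
After 4 (insert_before(79)): list=[9, 2, 79, 46, 4, 5, 3, 7] cursor@46
After 5 (prev): list=[9, 2, 79, 46, 4, 5, 3, 7] cursor@79
After 6 (delete_current): list=[9, 2, 46, 4, 5, 3, 7] cursor@46
After 7 (insert_after(84)): list=[9, 2, 46, 84, 4, 5, 3, 7] cursor@46
After 8 (insert_before(33)): list=[9, 2, 33, 46, 84, 4, 5, 3, 7] cursor@46
After 9 (delete_current): list=[9, 2, 33, 84, 4, 5, 3, 7] cursor@84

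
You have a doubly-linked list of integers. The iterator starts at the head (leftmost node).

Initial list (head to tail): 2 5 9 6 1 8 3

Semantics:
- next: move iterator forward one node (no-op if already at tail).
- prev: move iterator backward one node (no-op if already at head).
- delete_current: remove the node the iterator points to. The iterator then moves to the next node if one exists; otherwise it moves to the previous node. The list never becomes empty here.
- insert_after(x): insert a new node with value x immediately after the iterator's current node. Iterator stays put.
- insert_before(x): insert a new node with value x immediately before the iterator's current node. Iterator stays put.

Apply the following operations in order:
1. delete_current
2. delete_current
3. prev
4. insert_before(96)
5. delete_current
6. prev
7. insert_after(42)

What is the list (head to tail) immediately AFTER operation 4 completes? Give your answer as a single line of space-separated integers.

After 1 (delete_current): list=[5, 9, 6, 1, 8, 3] cursor@5
After 2 (delete_current): list=[9, 6, 1, 8, 3] cursor@9
After 3 (prev): list=[9, 6, 1, 8, 3] cursor@9
After 4 (insert_before(96)): list=[96, 9, 6, 1, 8, 3] cursor@9

Answer: 96 9 6 1 8 3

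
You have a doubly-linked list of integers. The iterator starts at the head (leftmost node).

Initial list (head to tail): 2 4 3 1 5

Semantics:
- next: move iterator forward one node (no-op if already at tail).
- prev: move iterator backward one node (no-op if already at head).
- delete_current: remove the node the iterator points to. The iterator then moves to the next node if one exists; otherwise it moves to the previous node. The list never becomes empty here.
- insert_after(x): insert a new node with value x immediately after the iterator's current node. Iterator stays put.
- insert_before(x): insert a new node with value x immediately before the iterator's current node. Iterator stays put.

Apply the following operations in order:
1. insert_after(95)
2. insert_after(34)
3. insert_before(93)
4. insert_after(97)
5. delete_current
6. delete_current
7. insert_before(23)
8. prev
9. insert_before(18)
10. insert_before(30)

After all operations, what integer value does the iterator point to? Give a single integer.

Answer: 23

Derivation:
After 1 (insert_after(95)): list=[2, 95, 4, 3, 1, 5] cursor@2
After 2 (insert_after(34)): list=[2, 34, 95, 4, 3, 1, 5] cursor@2
After 3 (insert_before(93)): list=[93, 2, 34, 95, 4, 3, 1, 5] cursor@2
After 4 (insert_after(97)): list=[93, 2, 97, 34, 95, 4, 3, 1, 5] cursor@2
After 5 (delete_current): list=[93, 97, 34, 95, 4, 3, 1, 5] cursor@97
After 6 (delete_current): list=[93, 34, 95, 4, 3, 1, 5] cursor@34
After 7 (insert_before(23)): list=[93, 23, 34, 95, 4, 3, 1, 5] cursor@34
After 8 (prev): list=[93, 23, 34, 95, 4, 3, 1, 5] cursor@23
After 9 (insert_before(18)): list=[93, 18, 23, 34, 95, 4, 3, 1, 5] cursor@23
After 10 (insert_before(30)): list=[93, 18, 30, 23, 34, 95, 4, 3, 1, 5] cursor@23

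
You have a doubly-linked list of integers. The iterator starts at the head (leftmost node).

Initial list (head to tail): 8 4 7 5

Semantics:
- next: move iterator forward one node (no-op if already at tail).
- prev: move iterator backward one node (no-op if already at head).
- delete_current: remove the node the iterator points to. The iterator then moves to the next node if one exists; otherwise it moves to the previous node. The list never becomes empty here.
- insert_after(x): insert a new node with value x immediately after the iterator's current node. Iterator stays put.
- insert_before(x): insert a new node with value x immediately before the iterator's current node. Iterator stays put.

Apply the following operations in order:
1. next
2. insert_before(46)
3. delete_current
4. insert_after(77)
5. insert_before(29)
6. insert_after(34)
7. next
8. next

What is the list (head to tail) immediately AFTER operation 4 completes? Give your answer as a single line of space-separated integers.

Answer: 8 46 7 77 5

Derivation:
After 1 (next): list=[8, 4, 7, 5] cursor@4
After 2 (insert_before(46)): list=[8, 46, 4, 7, 5] cursor@4
After 3 (delete_current): list=[8, 46, 7, 5] cursor@7
After 4 (insert_after(77)): list=[8, 46, 7, 77, 5] cursor@7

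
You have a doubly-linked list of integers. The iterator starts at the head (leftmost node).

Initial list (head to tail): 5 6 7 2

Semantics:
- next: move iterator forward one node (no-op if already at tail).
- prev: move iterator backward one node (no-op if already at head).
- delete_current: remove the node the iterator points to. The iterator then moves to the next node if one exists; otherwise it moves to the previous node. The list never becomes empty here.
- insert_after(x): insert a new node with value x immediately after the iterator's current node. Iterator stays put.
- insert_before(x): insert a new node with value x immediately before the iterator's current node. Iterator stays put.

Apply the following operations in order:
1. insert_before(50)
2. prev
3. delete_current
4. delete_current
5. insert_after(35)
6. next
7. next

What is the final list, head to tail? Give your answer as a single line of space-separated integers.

After 1 (insert_before(50)): list=[50, 5, 6, 7, 2] cursor@5
After 2 (prev): list=[50, 5, 6, 7, 2] cursor@50
After 3 (delete_current): list=[5, 6, 7, 2] cursor@5
After 4 (delete_current): list=[6, 7, 2] cursor@6
After 5 (insert_after(35)): list=[6, 35, 7, 2] cursor@6
After 6 (next): list=[6, 35, 7, 2] cursor@35
After 7 (next): list=[6, 35, 7, 2] cursor@7

Answer: 6 35 7 2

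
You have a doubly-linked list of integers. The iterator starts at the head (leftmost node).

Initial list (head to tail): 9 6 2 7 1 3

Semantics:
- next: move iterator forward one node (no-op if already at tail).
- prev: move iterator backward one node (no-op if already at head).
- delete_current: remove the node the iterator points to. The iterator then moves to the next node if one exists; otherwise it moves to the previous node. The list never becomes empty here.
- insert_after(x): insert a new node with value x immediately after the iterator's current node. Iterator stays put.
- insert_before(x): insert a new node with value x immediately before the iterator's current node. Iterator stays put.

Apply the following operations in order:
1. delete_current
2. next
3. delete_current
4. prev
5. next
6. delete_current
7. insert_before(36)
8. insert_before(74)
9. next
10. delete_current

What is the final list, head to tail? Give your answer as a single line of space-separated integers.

Answer: 6 36 74 1

Derivation:
After 1 (delete_current): list=[6, 2, 7, 1, 3] cursor@6
After 2 (next): list=[6, 2, 7, 1, 3] cursor@2
After 3 (delete_current): list=[6, 7, 1, 3] cursor@7
After 4 (prev): list=[6, 7, 1, 3] cursor@6
After 5 (next): list=[6, 7, 1, 3] cursor@7
After 6 (delete_current): list=[6, 1, 3] cursor@1
After 7 (insert_before(36)): list=[6, 36, 1, 3] cursor@1
After 8 (insert_before(74)): list=[6, 36, 74, 1, 3] cursor@1
After 9 (next): list=[6, 36, 74, 1, 3] cursor@3
After 10 (delete_current): list=[6, 36, 74, 1] cursor@1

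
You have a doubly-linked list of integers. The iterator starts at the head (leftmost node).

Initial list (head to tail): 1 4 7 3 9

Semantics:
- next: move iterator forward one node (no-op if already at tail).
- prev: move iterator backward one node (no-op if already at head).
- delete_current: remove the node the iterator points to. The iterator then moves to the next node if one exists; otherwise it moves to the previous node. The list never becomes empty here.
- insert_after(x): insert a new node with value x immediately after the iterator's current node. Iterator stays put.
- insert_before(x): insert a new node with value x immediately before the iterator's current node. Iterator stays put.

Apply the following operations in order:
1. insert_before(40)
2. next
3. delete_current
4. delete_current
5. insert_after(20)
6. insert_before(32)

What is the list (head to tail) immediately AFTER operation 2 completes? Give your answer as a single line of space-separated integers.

After 1 (insert_before(40)): list=[40, 1, 4, 7, 3, 9] cursor@1
After 2 (next): list=[40, 1, 4, 7, 3, 9] cursor@4

Answer: 40 1 4 7 3 9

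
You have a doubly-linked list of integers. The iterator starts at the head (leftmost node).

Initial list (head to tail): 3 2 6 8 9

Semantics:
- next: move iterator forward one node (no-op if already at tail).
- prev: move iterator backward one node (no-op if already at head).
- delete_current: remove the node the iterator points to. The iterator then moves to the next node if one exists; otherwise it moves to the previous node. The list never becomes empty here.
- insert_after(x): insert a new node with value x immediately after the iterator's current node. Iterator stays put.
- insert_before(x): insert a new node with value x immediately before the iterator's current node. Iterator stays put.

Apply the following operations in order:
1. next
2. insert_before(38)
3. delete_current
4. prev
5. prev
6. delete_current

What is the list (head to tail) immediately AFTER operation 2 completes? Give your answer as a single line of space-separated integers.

Answer: 3 38 2 6 8 9

Derivation:
After 1 (next): list=[3, 2, 6, 8, 9] cursor@2
After 2 (insert_before(38)): list=[3, 38, 2, 6, 8, 9] cursor@2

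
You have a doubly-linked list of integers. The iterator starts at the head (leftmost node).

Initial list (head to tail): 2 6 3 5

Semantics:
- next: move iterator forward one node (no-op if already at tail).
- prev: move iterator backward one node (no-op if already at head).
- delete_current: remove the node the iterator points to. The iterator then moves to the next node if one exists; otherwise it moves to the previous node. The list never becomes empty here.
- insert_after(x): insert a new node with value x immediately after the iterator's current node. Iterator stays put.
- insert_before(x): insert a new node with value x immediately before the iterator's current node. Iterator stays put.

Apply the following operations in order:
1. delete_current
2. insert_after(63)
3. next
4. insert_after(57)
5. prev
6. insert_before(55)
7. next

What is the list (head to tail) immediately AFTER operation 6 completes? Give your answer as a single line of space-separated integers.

Answer: 55 6 63 57 3 5

Derivation:
After 1 (delete_current): list=[6, 3, 5] cursor@6
After 2 (insert_after(63)): list=[6, 63, 3, 5] cursor@6
After 3 (next): list=[6, 63, 3, 5] cursor@63
After 4 (insert_after(57)): list=[6, 63, 57, 3, 5] cursor@63
After 5 (prev): list=[6, 63, 57, 3, 5] cursor@6
After 6 (insert_before(55)): list=[55, 6, 63, 57, 3, 5] cursor@6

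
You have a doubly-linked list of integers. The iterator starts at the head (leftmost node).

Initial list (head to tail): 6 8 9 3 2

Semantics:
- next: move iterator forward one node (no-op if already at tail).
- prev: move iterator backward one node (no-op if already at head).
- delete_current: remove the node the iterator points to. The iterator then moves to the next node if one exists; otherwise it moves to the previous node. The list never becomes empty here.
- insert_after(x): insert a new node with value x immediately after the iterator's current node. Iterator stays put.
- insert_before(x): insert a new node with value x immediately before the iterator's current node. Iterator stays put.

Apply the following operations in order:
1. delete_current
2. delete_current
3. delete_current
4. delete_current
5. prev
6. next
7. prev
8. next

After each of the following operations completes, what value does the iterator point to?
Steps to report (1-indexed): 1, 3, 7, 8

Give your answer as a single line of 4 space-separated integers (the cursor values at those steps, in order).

After 1 (delete_current): list=[8, 9, 3, 2] cursor@8
After 2 (delete_current): list=[9, 3, 2] cursor@9
After 3 (delete_current): list=[3, 2] cursor@3
After 4 (delete_current): list=[2] cursor@2
After 5 (prev): list=[2] cursor@2
After 6 (next): list=[2] cursor@2
After 7 (prev): list=[2] cursor@2
After 8 (next): list=[2] cursor@2

Answer: 8 3 2 2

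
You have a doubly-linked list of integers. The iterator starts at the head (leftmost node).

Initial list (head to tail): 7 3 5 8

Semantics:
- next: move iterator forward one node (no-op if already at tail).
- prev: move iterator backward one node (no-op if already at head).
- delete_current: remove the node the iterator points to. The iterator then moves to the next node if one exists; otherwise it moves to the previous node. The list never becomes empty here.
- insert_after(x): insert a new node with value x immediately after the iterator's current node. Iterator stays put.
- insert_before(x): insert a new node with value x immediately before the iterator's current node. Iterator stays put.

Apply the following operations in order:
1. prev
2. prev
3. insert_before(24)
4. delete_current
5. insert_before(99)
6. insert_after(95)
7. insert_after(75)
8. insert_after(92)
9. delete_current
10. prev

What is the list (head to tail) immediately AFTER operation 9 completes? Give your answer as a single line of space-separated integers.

After 1 (prev): list=[7, 3, 5, 8] cursor@7
After 2 (prev): list=[7, 3, 5, 8] cursor@7
After 3 (insert_before(24)): list=[24, 7, 3, 5, 8] cursor@7
After 4 (delete_current): list=[24, 3, 5, 8] cursor@3
After 5 (insert_before(99)): list=[24, 99, 3, 5, 8] cursor@3
After 6 (insert_after(95)): list=[24, 99, 3, 95, 5, 8] cursor@3
After 7 (insert_after(75)): list=[24, 99, 3, 75, 95, 5, 8] cursor@3
After 8 (insert_after(92)): list=[24, 99, 3, 92, 75, 95, 5, 8] cursor@3
After 9 (delete_current): list=[24, 99, 92, 75, 95, 5, 8] cursor@92

Answer: 24 99 92 75 95 5 8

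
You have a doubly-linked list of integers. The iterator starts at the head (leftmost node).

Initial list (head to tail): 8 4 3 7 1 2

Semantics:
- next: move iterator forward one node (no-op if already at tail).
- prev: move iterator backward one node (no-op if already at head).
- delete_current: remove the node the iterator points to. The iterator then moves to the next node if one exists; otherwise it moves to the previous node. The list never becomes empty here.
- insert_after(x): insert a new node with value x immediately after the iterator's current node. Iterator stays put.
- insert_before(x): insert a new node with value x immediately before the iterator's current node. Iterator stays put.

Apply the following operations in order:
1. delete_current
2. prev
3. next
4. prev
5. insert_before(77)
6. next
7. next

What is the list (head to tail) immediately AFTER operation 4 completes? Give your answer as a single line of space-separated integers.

After 1 (delete_current): list=[4, 3, 7, 1, 2] cursor@4
After 2 (prev): list=[4, 3, 7, 1, 2] cursor@4
After 3 (next): list=[4, 3, 7, 1, 2] cursor@3
After 4 (prev): list=[4, 3, 7, 1, 2] cursor@4

Answer: 4 3 7 1 2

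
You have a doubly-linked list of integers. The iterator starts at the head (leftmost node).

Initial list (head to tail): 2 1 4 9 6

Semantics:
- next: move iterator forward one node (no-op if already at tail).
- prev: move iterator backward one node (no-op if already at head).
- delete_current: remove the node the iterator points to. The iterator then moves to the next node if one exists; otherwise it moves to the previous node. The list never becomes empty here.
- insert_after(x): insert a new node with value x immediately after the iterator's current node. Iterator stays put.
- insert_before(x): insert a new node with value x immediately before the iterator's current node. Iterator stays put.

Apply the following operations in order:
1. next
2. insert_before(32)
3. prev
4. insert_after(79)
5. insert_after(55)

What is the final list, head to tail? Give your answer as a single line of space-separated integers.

After 1 (next): list=[2, 1, 4, 9, 6] cursor@1
After 2 (insert_before(32)): list=[2, 32, 1, 4, 9, 6] cursor@1
After 3 (prev): list=[2, 32, 1, 4, 9, 6] cursor@32
After 4 (insert_after(79)): list=[2, 32, 79, 1, 4, 9, 6] cursor@32
After 5 (insert_after(55)): list=[2, 32, 55, 79, 1, 4, 9, 6] cursor@32

Answer: 2 32 55 79 1 4 9 6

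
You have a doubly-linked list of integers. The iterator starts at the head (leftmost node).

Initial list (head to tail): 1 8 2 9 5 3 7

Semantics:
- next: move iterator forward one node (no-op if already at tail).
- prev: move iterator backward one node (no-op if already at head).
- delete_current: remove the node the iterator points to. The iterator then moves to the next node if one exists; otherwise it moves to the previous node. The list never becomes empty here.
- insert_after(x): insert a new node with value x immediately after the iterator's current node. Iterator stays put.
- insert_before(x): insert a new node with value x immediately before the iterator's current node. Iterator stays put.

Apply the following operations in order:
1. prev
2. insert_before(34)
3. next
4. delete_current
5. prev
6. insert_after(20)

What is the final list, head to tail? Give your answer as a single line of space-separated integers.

Answer: 34 1 20 2 9 5 3 7

Derivation:
After 1 (prev): list=[1, 8, 2, 9, 5, 3, 7] cursor@1
After 2 (insert_before(34)): list=[34, 1, 8, 2, 9, 5, 3, 7] cursor@1
After 3 (next): list=[34, 1, 8, 2, 9, 5, 3, 7] cursor@8
After 4 (delete_current): list=[34, 1, 2, 9, 5, 3, 7] cursor@2
After 5 (prev): list=[34, 1, 2, 9, 5, 3, 7] cursor@1
After 6 (insert_after(20)): list=[34, 1, 20, 2, 9, 5, 3, 7] cursor@1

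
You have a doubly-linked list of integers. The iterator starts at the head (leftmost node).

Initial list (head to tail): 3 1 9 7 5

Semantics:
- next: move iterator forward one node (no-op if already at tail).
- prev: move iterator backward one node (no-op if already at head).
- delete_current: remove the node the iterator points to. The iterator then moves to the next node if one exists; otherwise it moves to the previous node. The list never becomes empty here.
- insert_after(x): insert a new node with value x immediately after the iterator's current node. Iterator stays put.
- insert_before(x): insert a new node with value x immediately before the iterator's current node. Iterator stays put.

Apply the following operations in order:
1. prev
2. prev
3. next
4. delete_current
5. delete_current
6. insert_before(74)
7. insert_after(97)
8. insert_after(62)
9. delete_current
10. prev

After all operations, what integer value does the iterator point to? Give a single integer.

After 1 (prev): list=[3, 1, 9, 7, 5] cursor@3
After 2 (prev): list=[3, 1, 9, 7, 5] cursor@3
After 3 (next): list=[3, 1, 9, 7, 5] cursor@1
After 4 (delete_current): list=[3, 9, 7, 5] cursor@9
After 5 (delete_current): list=[3, 7, 5] cursor@7
After 6 (insert_before(74)): list=[3, 74, 7, 5] cursor@7
After 7 (insert_after(97)): list=[3, 74, 7, 97, 5] cursor@7
After 8 (insert_after(62)): list=[3, 74, 7, 62, 97, 5] cursor@7
After 9 (delete_current): list=[3, 74, 62, 97, 5] cursor@62
After 10 (prev): list=[3, 74, 62, 97, 5] cursor@74

Answer: 74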